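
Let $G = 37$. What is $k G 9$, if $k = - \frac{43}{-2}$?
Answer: $\frac{14319}{2} \approx 7159.5$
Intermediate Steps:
$k = \frac{43}{2}$ ($k = \left(-43\right) \left(- \frac{1}{2}\right) = \frac{43}{2} \approx 21.5$)
$k G 9 = \frac{43}{2} \cdot 37 \cdot 9 = \frac{1591}{2} \cdot 9 = \frac{14319}{2}$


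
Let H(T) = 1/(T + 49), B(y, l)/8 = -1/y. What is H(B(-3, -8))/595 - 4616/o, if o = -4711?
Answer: 60817819/62067425 ≈ 0.97987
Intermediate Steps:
B(y, l) = -8/y (B(y, l) = 8*(-1/y) = -8/y)
H(T) = 1/(49 + T)
H(B(-3, -8))/595 - 4616/o = 1/((49 - 8/(-3))*595) - 4616/(-4711) = (1/595)/(49 - 8*(-⅓)) - 4616*(-1/4711) = (1/595)/(49 + 8/3) + 4616/4711 = (1/595)/(155/3) + 4616/4711 = (3/155)*(1/595) + 4616/4711 = 3/92225 + 4616/4711 = 60817819/62067425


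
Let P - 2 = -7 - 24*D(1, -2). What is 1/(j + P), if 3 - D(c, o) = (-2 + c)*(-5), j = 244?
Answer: 1/287 ≈ 0.0034843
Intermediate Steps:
D(c, o) = -7 + 5*c (D(c, o) = 3 - (-2 + c)*(-5) = 3 - (10 - 5*c) = 3 + (-10 + 5*c) = -7 + 5*c)
P = 43 (P = 2 + (-7 - 24*(-7 + 5*1)) = 2 + (-7 - 24*(-7 + 5)) = 2 + (-7 - 24*(-2)) = 2 + (-7 + 48) = 2 + 41 = 43)
1/(j + P) = 1/(244 + 43) = 1/287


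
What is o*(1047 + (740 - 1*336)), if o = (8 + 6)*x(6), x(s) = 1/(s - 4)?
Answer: 10157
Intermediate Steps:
x(s) = 1/(-4 + s)
o = 7 (o = (8 + 6)/(-4 + 6) = 14/2 = 14*(1/2) = 7)
o*(1047 + (740 - 1*336)) = 7*(1047 + (740 - 1*336)) = 7*(1047 + (740 - 336)) = 7*(1047 + 404) = 7*1451 = 10157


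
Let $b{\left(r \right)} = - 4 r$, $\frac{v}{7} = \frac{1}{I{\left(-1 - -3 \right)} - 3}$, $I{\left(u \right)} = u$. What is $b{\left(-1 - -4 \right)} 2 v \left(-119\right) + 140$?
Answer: $-19852$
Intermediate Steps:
$v = -7$ ($v = \frac{7}{\left(-1 - -3\right) - 3} = \frac{7}{\left(-1 + 3\right) - 3} = \frac{7}{2 - 3} = \frac{7}{-1} = 7 \left(-1\right) = -7$)
$b{\left(-1 - -4 \right)} 2 v \left(-119\right) + 140 = - 4 \left(-1 - -4\right) 2 \left(-7\right) \left(-119\right) + 140 = - 4 \left(-1 + 4\right) 2 \left(-7\right) \left(-119\right) + 140 = \left(-4\right) 3 \cdot 2 \left(-7\right) \left(-119\right) + 140 = \left(-12\right) 2 \left(-7\right) \left(-119\right) + 140 = \left(-24\right) \left(-7\right) \left(-119\right) + 140 = 168 \left(-119\right) + 140 = -19992 + 140 = -19852$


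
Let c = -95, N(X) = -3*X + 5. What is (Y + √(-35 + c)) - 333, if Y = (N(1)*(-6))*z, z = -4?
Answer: -285 + I*√130 ≈ -285.0 + 11.402*I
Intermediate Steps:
N(X) = 5 - 3*X
Y = 48 (Y = ((5 - 3*1)*(-6))*(-4) = ((5 - 3)*(-6))*(-4) = (2*(-6))*(-4) = -12*(-4) = 48)
(Y + √(-35 + c)) - 333 = (48 + √(-35 - 95)) - 333 = (48 + √(-130)) - 333 = (48 + I*√130) - 333 = -285 + I*√130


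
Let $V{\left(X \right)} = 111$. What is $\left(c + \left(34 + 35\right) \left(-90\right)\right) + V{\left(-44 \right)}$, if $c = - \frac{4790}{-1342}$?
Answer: $- \frac{4090034}{671} \approx -6095.4$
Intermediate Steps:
$c = \frac{2395}{671}$ ($c = \left(-4790\right) \left(- \frac{1}{1342}\right) = \frac{2395}{671} \approx 3.5693$)
$\left(c + \left(34 + 35\right) \left(-90\right)\right) + V{\left(-44 \right)} = \left(\frac{2395}{671} + \left(34 + 35\right) \left(-90\right)\right) + 111 = \left(\frac{2395}{671} + 69 \left(-90\right)\right) + 111 = \left(\frac{2395}{671} - 6210\right) + 111 = - \frac{4164515}{671} + 111 = - \frac{4090034}{671}$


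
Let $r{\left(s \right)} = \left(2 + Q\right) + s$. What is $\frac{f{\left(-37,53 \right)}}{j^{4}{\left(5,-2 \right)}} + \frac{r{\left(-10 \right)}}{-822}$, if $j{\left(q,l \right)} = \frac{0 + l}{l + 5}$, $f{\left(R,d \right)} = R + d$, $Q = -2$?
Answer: $\frac{33296}{411} \approx 81.012$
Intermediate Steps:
$r{\left(s \right)} = s$ ($r{\left(s \right)} = \left(2 - 2\right) + s = 0 + s = s$)
$j{\left(q,l \right)} = \frac{l}{5 + l}$
$\frac{f{\left(-37,53 \right)}}{j^{4}{\left(5,-2 \right)}} + \frac{r{\left(-10 \right)}}{-822} = \frac{-37 + 53}{\left(- \frac{2}{5 - 2}\right)^{4}} - \frac{10}{-822} = \frac{16}{\left(- \frac{2}{3}\right)^{4}} - - \frac{5}{411} = \frac{16}{\left(\left(-2\right) \frac{1}{3}\right)^{4}} + \frac{5}{411} = \frac{16}{\left(- \frac{2}{3}\right)^{4}} + \frac{5}{411} = \frac{16}{\frac{16}{81}} + \frac{5}{411} = 16 \cdot \frac{81}{16} + \frac{5}{411} = 81 + \frac{5}{411} = \frac{33296}{411}$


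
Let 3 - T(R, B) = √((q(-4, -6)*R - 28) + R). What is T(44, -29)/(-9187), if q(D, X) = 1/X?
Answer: -3/9187 + √78/27561 ≈ -6.1042e-6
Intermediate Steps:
T(R, B) = 3 - √(-28 + 5*R/6) (T(R, B) = 3 - √((R/(-6) - 28) + R) = 3 - √((-R/6 - 28) + R) = 3 - √((-28 - R/6) + R) = 3 - √(-28 + 5*R/6))
T(44, -29)/(-9187) = (3 - √(-1008 + 30*44)/6)/(-9187) = (3 - √(-1008 + 1320)/6)*(-1/9187) = (3 - √78/3)*(-1/9187) = -3/9187 + √78/27561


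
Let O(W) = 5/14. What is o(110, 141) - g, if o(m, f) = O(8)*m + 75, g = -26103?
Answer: 183521/7 ≈ 26217.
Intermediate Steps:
O(W) = 5/14 (O(W) = 5*(1/14) = 5/14)
o(m, f) = 75 + 5*m/14 (o(m, f) = 5*m/14 + 75 = 75 + 5*m/14)
o(110, 141) - g = (75 + (5/14)*110) - 1*(-26103) = (75 + 275/7) + 26103 = 800/7 + 26103 = 183521/7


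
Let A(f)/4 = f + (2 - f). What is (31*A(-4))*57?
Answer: 14136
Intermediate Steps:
A(f) = 8 (A(f) = 4*(f + (2 - f)) = 4*2 = 8)
(31*A(-4))*57 = (31*8)*57 = 248*57 = 14136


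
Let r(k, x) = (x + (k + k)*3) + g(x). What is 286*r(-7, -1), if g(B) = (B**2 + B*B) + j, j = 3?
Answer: -10868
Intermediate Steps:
g(B) = 3 + 2*B**2 (g(B) = (B**2 + B*B) + 3 = (B**2 + B**2) + 3 = 2*B**2 + 3 = 3 + 2*B**2)
r(k, x) = 3 + x + 2*x**2 + 6*k (r(k, x) = (x + (k + k)*3) + (3 + 2*x**2) = (x + (2*k)*3) + (3 + 2*x**2) = (x + 6*k) + (3 + 2*x**2) = 3 + x + 2*x**2 + 6*k)
286*r(-7, -1) = 286*(3 - 1 + 2*(-1)**2 + 6*(-7)) = 286*(3 - 1 + 2*1 - 42) = 286*(3 - 1 + 2 - 42) = 286*(-38) = -10868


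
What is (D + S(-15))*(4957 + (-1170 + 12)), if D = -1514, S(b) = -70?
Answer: -6017616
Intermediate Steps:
(D + S(-15))*(4957 + (-1170 + 12)) = (-1514 - 70)*(4957 + (-1170 + 12)) = -1584*(4957 - 1158) = -1584*3799 = -6017616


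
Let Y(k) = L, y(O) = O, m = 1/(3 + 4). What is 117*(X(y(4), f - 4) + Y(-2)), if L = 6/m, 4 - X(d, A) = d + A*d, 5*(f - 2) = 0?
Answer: 5850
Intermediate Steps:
f = 2 (f = 2 + (1/5)*0 = 2 + 0 = 2)
m = 1/7 ≈ 0.14286
X(d, A) = 4 - d - A*d (X(d, A) = 4 - (d + A*d) = 4 + (-d - A*d) = 4 - d - A*d)
L = 42 (L = 6/(1/7) = 6*7 = 42)
Y(k) = 42
117*(X(y(4), f - 4) + Y(-2)) = 117*((4 - 1*4 - 1*(2 - 4)*4) + 42) = 117*((4 - 4 - 1*(-2)*4) + 42) = 117*((4 - 4 + 8) + 42) = 117*(8 + 42) = 117*50 = 5850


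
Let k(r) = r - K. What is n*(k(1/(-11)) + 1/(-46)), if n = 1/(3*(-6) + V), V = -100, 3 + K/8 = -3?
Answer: -24231/59708 ≈ -0.40583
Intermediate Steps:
K = -48 (K = -24 + 8*(-3) = -24 - 24 = -48)
k(r) = 48 + r (k(r) = r - 1*(-48) = r + 48 = 48 + r)
n = -1/118 (n = 1/(3*(-6) - 100) = 1/(-18 - 100) = 1/(-118) = -1/118 ≈ -0.0084746)
n*(k(1/(-11)) + 1/(-46)) = -((48 + 1/(-11)) + 1/(-46))/118 = -((48 - 1/11) - 1/46)/118 = -(527/11 - 1/46)/118 = -1/118*24231/506 = -24231/59708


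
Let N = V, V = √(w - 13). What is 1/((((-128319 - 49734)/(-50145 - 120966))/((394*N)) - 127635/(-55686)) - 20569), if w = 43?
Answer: -26839929710859464076615025980/552008995808189588653114641296909 - 114886892481311187758*√30/552008995808189588653114641296909 ≈ -4.8622e-5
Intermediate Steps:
V = √30 (V = √(43 - 13) = √30 ≈ 5.4772)
N = √30 ≈ 5.4772
1/((((-128319 - 49734)/(-50145 - 120966))/((394*N)) - 127635/(-55686)) - 20569) = 1/((((-128319 - 49734)/(-50145 - 120966))/((394*√30)) - 127635/(-55686)) - 20569) = 1/(((-178053/(-171111))*(√30/11820) - 127635*(-1/55686)) - 20569) = 1/(((-178053*(-1/171111))*(√30/11820) + 42545/18562) - 20569) = 1/((59351*(√30/11820)/57037 + 42545/18562) - 20569) = 1/((59351*√30/674177340 + 42545/18562) - 20569) = 1/((42545/18562 + 59351*√30/674177340) - 20569) = 1/(-381759233/18562 + 59351*√30/674177340)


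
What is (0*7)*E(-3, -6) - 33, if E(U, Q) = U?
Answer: -33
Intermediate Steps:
(0*7)*E(-3, -6) - 33 = (0*7)*(-3) - 33 = 0*(-3) - 33 = 0 - 33 = -33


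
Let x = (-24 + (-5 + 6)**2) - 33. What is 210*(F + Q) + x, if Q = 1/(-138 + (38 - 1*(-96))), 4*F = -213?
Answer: -11291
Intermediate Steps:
F = -213/4 (F = (1/4)*(-213) = -213/4 ≈ -53.250)
Q = -1/4 (Q = 1/(-138 + (38 + 96)) = 1/(-138 + 134) = 1/(-4) = -1/4 ≈ -0.25000)
x = -56 (x = (-24 + 1**2) - 33 = (-24 + 1) - 33 = -23 - 33 = -56)
210*(F + Q) + x = 210*(-213/4 - 1/4) - 56 = 210*(-107/2) - 56 = -11235 - 56 = -11291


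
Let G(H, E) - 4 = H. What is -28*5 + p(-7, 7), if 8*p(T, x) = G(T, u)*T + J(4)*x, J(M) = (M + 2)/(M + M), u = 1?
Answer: -4375/32 ≈ -136.72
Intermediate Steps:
G(H, E) = 4 + H
J(M) = (2 + M)/(2*M) (J(M) = (2 + M)/((2*M)) = (2 + M)*(1/(2*M)) = (2 + M)/(2*M))
p(T, x) = 3*x/32 + T*(4 + T)/8 (p(T, x) = ((4 + T)*T + ((½)*(2 + 4)/4)*x)/8 = (T*(4 + T) + ((½)*(¼)*6)*x)/8 = (T*(4 + T) + 3*x/4)/8 = (3*x/4 + T*(4 + T))/8 = 3*x/32 + T*(4 + T)/8)
-28*5 + p(-7, 7) = -28*5 + ((3/32)*7 + (⅛)*(-7)*(4 - 7)) = -140 + (21/32 + (⅛)*(-7)*(-3)) = -140 + (21/32 + 21/8) = -140 + 105/32 = -4375/32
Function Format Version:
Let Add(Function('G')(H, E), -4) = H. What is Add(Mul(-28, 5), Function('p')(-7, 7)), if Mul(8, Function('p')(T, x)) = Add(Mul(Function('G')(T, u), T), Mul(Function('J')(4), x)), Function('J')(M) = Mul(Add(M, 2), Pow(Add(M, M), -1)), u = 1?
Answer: Rational(-4375, 32) ≈ -136.72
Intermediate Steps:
Function('G')(H, E) = Add(4, H)
Function('J')(M) = Mul(Rational(1, 2), Pow(M, -1), Add(2, M)) (Function('J')(M) = Mul(Add(2, M), Pow(Mul(2, M), -1)) = Mul(Add(2, M), Mul(Rational(1, 2), Pow(M, -1))) = Mul(Rational(1, 2), Pow(M, -1), Add(2, M)))
Function('p')(T, x) = Add(Mul(Rational(3, 32), x), Mul(Rational(1, 8), T, Add(4, T))) (Function('p')(T, x) = Mul(Rational(1, 8), Add(Mul(Add(4, T), T), Mul(Mul(Rational(1, 2), Pow(4, -1), Add(2, 4)), x))) = Mul(Rational(1, 8), Add(Mul(T, Add(4, T)), Mul(Mul(Rational(1, 2), Rational(1, 4), 6), x))) = Mul(Rational(1, 8), Add(Mul(T, Add(4, T)), Mul(Rational(3, 4), x))) = Mul(Rational(1, 8), Add(Mul(Rational(3, 4), x), Mul(T, Add(4, T)))) = Add(Mul(Rational(3, 32), x), Mul(Rational(1, 8), T, Add(4, T))))
Add(Mul(-28, 5), Function('p')(-7, 7)) = Add(Mul(-28, 5), Add(Mul(Rational(3, 32), 7), Mul(Rational(1, 8), -7, Add(4, -7)))) = Add(-140, Add(Rational(21, 32), Mul(Rational(1, 8), -7, -3))) = Add(-140, Add(Rational(21, 32), Rational(21, 8))) = Add(-140, Rational(105, 32)) = Rational(-4375, 32)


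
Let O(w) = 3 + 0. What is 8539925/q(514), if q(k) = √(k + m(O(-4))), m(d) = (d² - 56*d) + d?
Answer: 8539925*√358/358 ≈ 4.5135e+5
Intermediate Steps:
O(w) = 3
m(d) = d² - 55*d
q(k) = √(-156 + k) (q(k) = √(k + 3*(-55 + 3)) = √(k + 3*(-52)) = √(k - 156) = √(-156 + k))
8539925/q(514) = 8539925/(√(-156 + 514)) = 8539925/(√358) = 8539925*(√358/358) = 8539925*√358/358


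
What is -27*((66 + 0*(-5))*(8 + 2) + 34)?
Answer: -18738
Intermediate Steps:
-27*((66 + 0*(-5))*(8 + 2) + 34) = -27*((66 + 0)*10 + 34) = -27*(66*10 + 34) = -27*(660 + 34) = -27*694 = -18738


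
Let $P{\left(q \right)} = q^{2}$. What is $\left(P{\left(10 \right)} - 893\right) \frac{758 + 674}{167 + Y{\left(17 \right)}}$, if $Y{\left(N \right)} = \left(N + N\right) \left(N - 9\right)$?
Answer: $- \frac{1135576}{439} \approx -2586.7$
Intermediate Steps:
$Y{\left(N \right)} = 2 N \left(-9 + N\right)$
$\left(P{\left(10 \right)} - 893\right) \frac{758 + 674}{167 + Y{\left(17 \right)}} = \left(10^{2} - 893\right) \frac{758 + 674}{167 + 2 \cdot 17 \left(-9 + 17\right)} = \left(100 - 893\right) \frac{1432}{167 + 2 \cdot 17 \cdot 8} = - 793 \frac{1432}{167 + 272} = - 793 \cdot \frac{1432}{439} = - 793 \cdot 1432 \cdot \frac{1}{439} = \left(-793\right) \frac{1432}{439} = - \frac{1135576}{439}$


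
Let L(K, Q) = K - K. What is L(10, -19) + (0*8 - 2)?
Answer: -2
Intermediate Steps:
L(K, Q) = 0
L(10, -19) + (0*8 - 2) = 0 + (0*8 - 2) = 0 + (0 - 2) = 0 - 2 = -2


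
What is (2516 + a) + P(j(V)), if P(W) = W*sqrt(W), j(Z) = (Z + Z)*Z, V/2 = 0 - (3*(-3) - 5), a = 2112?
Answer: 4628 + 43904*sqrt(2) ≈ 66718.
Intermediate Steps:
V = 28 (V = 2*(0 - (3*(-3) - 5)) = 2*(0 - (-9 - 5)) = 2*(0 - 1*(-14)) = 2*(0 + 14) = 2*14 = 28)
j(Z) = 2*Z**2 (j(Z) = (2*Z)*Z = 2*Z**2)
P(W) = W**(3/2)
(2516 + a) + P(j(V)) = (2516 + 2112) + (2*28**2)**(3/2) = 4628 + (2*784)**(3/2) = 4628 + 1568**(3/2) = 4628 + 43904*sqrt(2)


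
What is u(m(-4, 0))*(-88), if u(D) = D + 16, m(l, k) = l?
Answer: -1056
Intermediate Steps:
u(D) = 16 + D
u(m(-4, 0))*(-88) = (16 - 4)*(-88) = 12*(-88) = -1056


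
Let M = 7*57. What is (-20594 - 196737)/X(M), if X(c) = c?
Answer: -217331/399 ≈ -544.69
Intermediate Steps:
M = 399
(-20594 - 196737)/X(M) = (-20594 - 196737)/399 = -217331*1/399 = -217331/399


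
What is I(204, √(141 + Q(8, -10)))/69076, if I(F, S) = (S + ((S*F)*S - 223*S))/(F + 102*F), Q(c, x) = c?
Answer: 149/7114828 - 37*√149/241904152 ≈ 1.9075e-5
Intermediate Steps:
I(F, S) = (-222*S + F*S²)/(103*F) (I(F, S) = (S + ((F*S)*S - 223*S))/((103*F)) = (S + (F*S² - 223*S))*(1/(103*F)) = (S + (-223*S + F*S²))*(1/(103*F)) = (-222*S + F*S²)*(1/(103*F)) = (-222*S + F*S²)/(103*F))
I(204, √(141 + Q(8, -10)))/69076 = ((1/103)*√(141 + 8)*(-222 + 204*√(141 + 8))/204)/69076 = ((1/103)*√149*(1/204)*(-222 + 204*√149))*(1/69076) = (√149*(-222 + 204*√149)/21012)*(1/69076) = √149*(-222 + 204*√149)/1451424912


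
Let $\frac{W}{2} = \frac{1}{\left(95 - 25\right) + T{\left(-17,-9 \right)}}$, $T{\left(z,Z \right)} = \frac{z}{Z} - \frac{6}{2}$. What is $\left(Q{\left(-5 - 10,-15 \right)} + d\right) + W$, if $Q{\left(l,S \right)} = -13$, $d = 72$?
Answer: $\frac{18299}{310} \approx 59.029$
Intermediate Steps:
$T{\left(z,Z \right)} = -3 + \frac{z}{Z}$ ($T{\left(z,Z \right)} = \frac{z}{Z} - 3 = -3 + \frac{z}{Z}$)
$W = \frac{9}{310}$ ($W = \frac{2}{\left(95 - 25\right) - \left(3 + \frac{17}{-9}\right)} = \frac{2}{\left(95 - 25\right) - \frac{10}{9}} = \frac{2}{70 + \left(-3 + \frac{17}{9}\right)} = \frac{2}{70 - \frac{10}{9}} = \frac{2}{\frac{620}{9}} = 2 \cdot \frac{9}{620} = \frac{9}{310} \approx 0.029032$)
$\left(Q{\left(-5 - 10,-15 \right)} + d\right) + W = \left(-13 + 72\right) + \frac{9}{310} = 59 + \frac{9}{310} = \frac{18299}{310}$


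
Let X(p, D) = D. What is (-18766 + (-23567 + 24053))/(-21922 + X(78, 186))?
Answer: 2285/2717 ≈ 0.84100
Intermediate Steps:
(-18766 + (-23567 + 24053))/(-21922 + X(78, 186)) = (-18766 + (-23567 + 24053))/(-21922 + 186) = (-18766 + 486)/(-21736) = -18280*(-1/21736) = 2285/2717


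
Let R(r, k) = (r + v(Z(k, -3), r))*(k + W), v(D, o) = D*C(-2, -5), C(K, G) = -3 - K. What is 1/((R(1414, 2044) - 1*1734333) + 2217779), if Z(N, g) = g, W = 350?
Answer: 1/3875744 ≈ 2.5802e-7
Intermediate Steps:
v(D, o) = -D (v(D, o) = D*(-3 - 1*(-2)) = D*(-3 + 2) = D*(-1) = -D)
R(r, k) = (3 + r)*(350 + k) (R(r, k) = (r - 1*(-3))*(k + 350) = (r + 3)*(350 + k) = (3 + r)*(350 + k))
1/((R(1414, 2044) - 1*1734333) + 2217779) = 1/(((1050 + 3*2044 + 350*1414 + 2044*1414) - 1*1734333) + 2217779) = 1/(((1050 + 6132 + 494900 + 2890216) - 1734333) + 2217779) = 1/((3392298 - 1734333) + 2217779) = 1/(1657965 + 2217779) = 1/3875744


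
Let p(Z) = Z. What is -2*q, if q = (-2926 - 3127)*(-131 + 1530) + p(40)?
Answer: 16936214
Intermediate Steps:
q = -8468107 (q = (-2926 - 3127)*(-131 + 1530) + 40 = -6053*1399 + 40 = -8468147 + 40 = -8468107)
-2*q = -2*(-8468107) = 16936214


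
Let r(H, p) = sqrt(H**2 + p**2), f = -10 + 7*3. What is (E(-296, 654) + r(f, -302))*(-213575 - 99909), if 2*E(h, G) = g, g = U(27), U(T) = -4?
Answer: 626968 - 1567420*sqrt(3653) ≈ -9.4108e+7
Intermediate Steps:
f = 11 (f = -10 + 21 = 11)
g = -4
E(h, G) = -2 (E(h, G) = (1/2)*(-4) = -2)
(E(-296, 654) + r(f, -302))*(-213575 - 99909) = (-2 + sqrt(11**2 + (-302)**2))*(-213575 - 99909) = (-2 + sqrt(121 + 91204))*(-313484) = (-2 + sqrt(91325))*(-313484) = (-2 + 5*sqrt(3653))*(-313484) = 626968 - 1567420*sqrt(3653)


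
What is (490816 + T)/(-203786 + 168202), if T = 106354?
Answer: -298585/17792 ≈ -16.782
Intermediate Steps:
(490816 + T)/(-203786 + 168202) = (490816 + 106354)/(-203786 + 168202) = 597170/(-35584) = 597170*(-1/35584) = -298585/17792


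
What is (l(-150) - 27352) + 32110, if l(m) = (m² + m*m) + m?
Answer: 49608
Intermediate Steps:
l(m) = m + 2*m² (l(m) = (m² + m²) + m = 2*m² + m = m + 2*m²)
(l(-150) - 27352) + 32110 = (-150*(1 + 2*(-150)) - 27352) + 32110 = (-150*(1 - 300) - 27352) + 32110 = (-150*(-299) - 27352) + 32110 = (44850 - 27352) + 32110 = 17498 + 32110 = 49608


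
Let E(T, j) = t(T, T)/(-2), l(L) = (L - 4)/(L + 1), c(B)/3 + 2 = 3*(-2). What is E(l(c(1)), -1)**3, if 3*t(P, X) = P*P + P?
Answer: -13481272/148035889 ≈ -0.091068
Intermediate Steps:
c(B) = -24 (c(B) = -6 + 3*(3*(-2)) = -6 + 3*(-6) = -6 - 18 = -24)
l(L) = (-4 + L)/(1 + L)
t(P, X) = P/3 + P**2/3 (t(P, X) = (P*P + P)/3 = (P**2 + P)/3 = (P + P**2)/3 = P/3 + P**2/3)
E(T, j) = -T*(1 + T)/6 (E(T, j) = (T*(1 + T)/3)/(-2) = (T*(1 + T)/3)*(-1/2) = -T*(1 + T)/6)
E(l(c(1)), -1)**3 = (-(-4 - 24)/(1 - 24)*(1 + (-4 - 24)/(1 - 24))/6)**3 = (--28/(-23)*(1 - 28/(-23))/6)**3 = (-(-1/23*(-28))*(1 - 1/23*(-28))/6)**3 = (-1/6*28/23*(1 + 28/23))**3 = (-1/6*28/23*51/23)**3 = (-238/529)**3 = -13481272/148035889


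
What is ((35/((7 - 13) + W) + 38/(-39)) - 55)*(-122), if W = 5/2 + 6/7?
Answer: 12185482/1443 ≈ 8444.5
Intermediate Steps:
W = 47/14 (W = 5*(½) + 6*(⅐) = 5/2 + 6/7 = 47/14 ≈ 3.3571)
((35/((7 - 13) + W) + 38/(-39)) - 55)*(-122) = ((35/((7 - 13) + 47/14) + 38/(-39)) - 55)*(-122) = ((35/(-6 + 47/14) + 38*(-1/39)) - 55)*(-122) = ((35/(-37/14) - 38/39) - 55)*(-122) = ((35*(-14/37) - 38/39) - 55)*(-122) = ((-490/37 - 38/39) - 55)*(-122) = (-20516/1443 - 55)*(-122) = -99881/1443*(-122) = 12185482/1443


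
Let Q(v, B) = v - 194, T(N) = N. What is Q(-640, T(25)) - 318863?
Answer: -319697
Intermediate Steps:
Q(v, B) = -194 + v
Q(-640, T(25)) - 318863 = (-194 - 640) - 318863 = -834 - 318863 = -319697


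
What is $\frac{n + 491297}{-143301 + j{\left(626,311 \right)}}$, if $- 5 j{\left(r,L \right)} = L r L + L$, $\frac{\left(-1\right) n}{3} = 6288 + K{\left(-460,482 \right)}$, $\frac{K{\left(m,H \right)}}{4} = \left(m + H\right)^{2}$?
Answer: $- \frac{2333125}{61264162} \approx -0.038083$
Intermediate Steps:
$K{\left(m,H \right)} = 4 \left(H + m\right)^{2}$ ($K{\left(m,H \right)} = 4 \left(m + H\right)^{2} = 4 \left(H + m\right)^{2}$)
$n = -24672$ ($n = - 3 \left(6288 + 4 \left(482 - 460\right)^{2}\right) = - 3 \left(6288 + 4 \cdot 22^{2}\right) = - 3 \left(6288 + 4 \cdot 484\right) = - 3 \left(6288 + 1936\right) = \left(-3\right) 8224 = -24672$)
$j{\left(r,L \right)} = - \frac{L}{5} - \frac{r L^{2}}{5}$ ($j{\left(r,L \right)} = - \frac{L r L + L}{5} = - \frac{r L^{2} + L}{5} = - \frac{L + r L^{2}}{5} = - \frac{L}{5} - \frac{r L^{2}}{5}$)
$\frac{n + 491297}{-143301 + j{\left(626,311 \right)}} = \frac{-24672 + 491297}{-143301 - \frac{311 \left(1 + 311 \cdot 626\right)}{5}} = \frac{466625}{-143301 - \frac{311 \left(1 + 194686\right)}{5}} = \frac{466625}{-143301 - \frac{311}{5} \cdot 194687} = \frac{466625}{-143301 - \frac{60547657}{5}} = \frac{466625}{- \frac{61264162}{5}} = 466625 \left(- \frac{5}{61264162}\right) = - \frac{2333125}{61264162}$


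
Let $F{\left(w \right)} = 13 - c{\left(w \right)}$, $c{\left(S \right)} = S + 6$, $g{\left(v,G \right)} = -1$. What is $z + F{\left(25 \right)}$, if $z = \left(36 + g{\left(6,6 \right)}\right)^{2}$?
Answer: $1207$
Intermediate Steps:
$c{\left(S \right)} = 6 + S$
$z = 1225$ ($z = \left(36 - 1\right)^{2} = 35^{2} = 1225$)
$F{\left(w \right)} = 7 - w$ ($F{\left(w \right)} = 13 - \left(6 + w\right) = 7 - w$)
$z + F{\left(25 \right)} = 1225 + \left(7 - 25\right) = 1225 - 18 = 1207$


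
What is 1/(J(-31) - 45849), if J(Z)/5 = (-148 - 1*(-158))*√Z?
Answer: -1479/67813171 - 50*I*√31/2102208301 ≈ -2.181e-5 - 1.3243e-7*I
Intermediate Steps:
J(Z) = 50*√Z (J(Z) = 5*((-148 - 1*(-158))*√Z) = 5*((-148 + 158)*√Z) = 5*(10*√Z) = 50*√Z)
1/(J(-31) - 45849) = 1/(50*√(-31) - 45849) = 1/(50*(I*√31) - 45849) = 1/(50*I*√31 - 45849) = 1/(-45849 + 50*I*√31)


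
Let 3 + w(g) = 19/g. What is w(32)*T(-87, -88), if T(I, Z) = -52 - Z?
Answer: -693/8 ≈ -86.625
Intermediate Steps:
w(g) = -3 + 19/g
w(32)*T(-87, -88) = (-3 + 19/32)*(-52 - 1*(-88)) = (-3 + 19*(1/32))*(-52 + 88) = (-3 + 19/32)*36 = -77/32*36 = -693/8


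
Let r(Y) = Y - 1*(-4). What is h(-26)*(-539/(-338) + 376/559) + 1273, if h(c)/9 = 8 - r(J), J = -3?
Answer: 20577821/14534 ≈ 1415.8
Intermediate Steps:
r(Y) = 4 + Y (r(Y) = Y + 4 = 4 + Y)
h(c) = 63 (h(c) = 9*(8 - (4 - 3)) = 9*(8 - 1*1) = 9*(8 - 1) = 9*7 = 63)
h(-26)*(-539/(-338) + 376/559) + 1273 = 63*(-539/(-338) + 376/559) + 1273 = 63*(-539*(-1/338) + 376*(1/559)) + 1273 = 63*(539/338 + 376/559) + 1273 = 63*(32953/14534) + 1273 = 2076039/14534 + 1273 = 20577821/14534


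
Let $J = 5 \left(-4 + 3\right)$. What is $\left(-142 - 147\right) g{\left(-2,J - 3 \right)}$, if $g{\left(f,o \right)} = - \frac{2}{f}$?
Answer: $-289$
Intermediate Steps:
$J = -5$ ($J = 5 \left(-1\right) = -5$)
$\left(-142 - 147\right) g{\left(-2,J - 3 \right)} = \left(-142 - 147\right) \left(- \frac{2}{-2}\right) = - 289 \left(\left(-2\right) \left(- \frac{1}{2}\right)\right) = \left(-289\right) 1 = -289$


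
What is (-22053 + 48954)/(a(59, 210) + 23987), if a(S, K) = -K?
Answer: 26901/23777 ≈ 1.1314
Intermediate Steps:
(-22053 + 48954)/(a(59, 210) + 23987) = (-22053 + 48954)/(-1*210 + 23987) = 26901/(-210 + 23987) = 26901/23777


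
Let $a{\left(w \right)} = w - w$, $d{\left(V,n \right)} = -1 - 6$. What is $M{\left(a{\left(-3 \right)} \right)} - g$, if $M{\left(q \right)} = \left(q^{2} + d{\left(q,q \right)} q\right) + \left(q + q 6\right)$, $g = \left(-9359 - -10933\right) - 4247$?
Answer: $2673$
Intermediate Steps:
$d{\left(V,n \right)} = -7$ ($d{\left(V,n \right)} = -1 - 6 = -7$)
$a{\left(w \right)} = 0$
$g = -2673$ ($g = \left(-9359 + 10933\right) - 4247 = 1574 - 4247 = -2673$)
$M{\left(q \right)} = q^{2}$ ($M{\left(q \right)} = \left(q^{2} - 7 q\right) + \left(q + q 6\right) = \left(q^{2} - 7 q\right) + \left(q + 6 q\right) = \left(q^{2} - 7 q\right) + 7 q = q^{2}$)
$M{\left(a{\left(-3 \right)} \right)} - g = 0^{2} - -2673 = 0 + 2673 = 2673$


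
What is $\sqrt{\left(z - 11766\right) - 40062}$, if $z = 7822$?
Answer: $i \sqrt{44006} \approx 209.78 i$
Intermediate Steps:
$\sqrt{\left(z - 11766\right) - 40062} = \sqrt{\left(7822 - 11766\right) - 40062} = \sqrt{-3944 - 40062} = \sqrt{-44006} = i \sqrt{44006}$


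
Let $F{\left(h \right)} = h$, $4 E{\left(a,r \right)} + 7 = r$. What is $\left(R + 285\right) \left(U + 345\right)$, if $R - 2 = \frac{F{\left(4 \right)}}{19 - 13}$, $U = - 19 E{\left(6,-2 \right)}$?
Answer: $\frac{446171}{4} \approx 1.1154 \cdot 10^{5}$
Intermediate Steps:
$E{\left(a,r \right)} = - \frac{7}{4} + \frac{r}{4}$
$U = \frac{171}{4}$ ($U = - 19 \left(- \frac{7}{4} + \frac{1}{4} \left(-2\right)\right) = - 19 \left(- \frac{7}{4} - \frac{1}{2}\right) = \left(-19\right) \left(- \frac{9}{4}\right) = \frac{171}{4} \approx 42.75$)
$R = \frac{8}{3}$ ($R = 2 + \frac{1}{19 - 13} \cdot 4 = 2 + \frac{1}{6} \cdot 4 = 2 + \frac{2}{3} = \frac{8}{3} \approx 2.6667$)
$\left(R + 285\right) \left(U + 345\right) = \left(\frac{8}{3} + 285\right) \left(\frac{171}{4} + 345\right) = \frac{863}{3} \cdot \frac{1551}{4} = \frac{446171}{4}$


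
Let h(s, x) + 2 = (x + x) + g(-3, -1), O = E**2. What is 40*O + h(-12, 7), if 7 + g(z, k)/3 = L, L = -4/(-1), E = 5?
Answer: 1003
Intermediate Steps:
L = 4 (L = -4*(-1) = 4)
O = 25 (O = 5**2 = 25)
g(z, k) = -9 (g(z, k) = -21 + 3*4 = -21 + 12 = -9)
h(s, x) = -11 + 2*x (h(s, x) = -2 + ((x + x) - 9) = -2 + (2*x - 9) = -2 + (-9 + 2*x) = -11 + 2*x)
40*O + h(-12, 7) = 40*25 + (-11 + 2*7) = 1000 + (-11 + 14) = 1000 + 3 = 1003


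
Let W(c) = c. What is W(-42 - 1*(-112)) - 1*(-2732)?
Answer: 2802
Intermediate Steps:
W(-42 - 1*(-112)) - 1*(-2732) = (-42 - 1*(-112)) - 1*(-2732) = (-42 + 112) + 2732 = 70 + 2732 = 2802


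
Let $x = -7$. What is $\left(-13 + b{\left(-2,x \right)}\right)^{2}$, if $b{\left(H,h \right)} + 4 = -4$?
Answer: $441$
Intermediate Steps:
$b{\left(H,h \right)} = -8$ ($b{\left(H,h \right)} = -4 - 4 = -8$)
$\left(-13 + b{\left(-2,x \right)}\right)^{2} = \left(-13 - 8\right)^{2} = \left(-21\right)^{2} = 441$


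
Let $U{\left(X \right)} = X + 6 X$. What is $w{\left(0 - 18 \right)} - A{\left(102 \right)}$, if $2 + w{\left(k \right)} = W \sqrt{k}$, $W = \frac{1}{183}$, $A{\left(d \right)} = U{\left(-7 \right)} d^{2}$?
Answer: $509794 + \frac{i \sqrt{2}}{61} \approx 5.0979 \cdot 10^{5} + 0.023184 i$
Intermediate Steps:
$U{\left(X \right)} = 7 X$
$A{\left(d \right)} = - 49 d^{2}$ ($A{\left(d \right)} = 7 \left(-7\right) d^{2} = - 49 d^{2}$)
$W = \frac{1}{183} \approx 0.0054645$
$w{\left(k \right)} = -2 + \frac{\sqrt{k}}{183}$
$w{\left(0 - 18 \right)} - A{\left(102 \right)} = \left(-2 + \frac{\sqrt{0 - 18}}{183}\right) - - 49 \cdot 102^{2} = \left(-2 + \frac{\sqrt{0 - 18}}{183}\right) - \left(-49\right) 10404 = \left(-2 + \frac{\sqrt{-18}}{183}\right) - -509796 = \left(-2 + \frac{3 i \sqrt{2}}{183}\right) + 509796 = \left(-2 + \frac{i \sqrt{2}}{61}\right) + 509796 = 509794 + \frac{i \sqrt{2}}{61}$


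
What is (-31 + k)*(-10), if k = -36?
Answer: 670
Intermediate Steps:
(-31 + k)*(-10) = (-31 - 36)*(-10) = -67*(-10) = 670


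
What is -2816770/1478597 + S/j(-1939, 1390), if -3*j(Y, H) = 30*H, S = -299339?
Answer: 403448644383/20552498300 ≈ 19.630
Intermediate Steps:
j(Y, H) = -10*H
-2816770/1478597 + S/j(-1939, 1390) = -2816770/1478597 - 299339/((-10*1390)) = -2816770*1/1478597 - 299339/(-13900) = -2816770/1478597 - 299339*(-1/13900) = -2816770/1478597 + 299339/13900 = 403448644383/20552498300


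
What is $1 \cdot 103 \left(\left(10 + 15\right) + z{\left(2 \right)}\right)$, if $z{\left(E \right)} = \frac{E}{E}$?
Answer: $2678$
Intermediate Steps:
$z{\left(E \right)} = 1$
$1 \cdot 103 \left(\left(10 + 15\right) + z{\left(2 \right)}\right) = 1 \cdot 103 \left(\left(10 + 15\right) + 1\right) = 103 \left(25 + 1\right) = 103 \cdot 26 = 2678$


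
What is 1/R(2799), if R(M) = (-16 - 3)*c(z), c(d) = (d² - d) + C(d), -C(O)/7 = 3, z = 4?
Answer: 1/171 ≈ 0.0058480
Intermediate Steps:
C(O) = -21 (C(O) = -7*3 = -21)
c(d) = -21 + d² - d (c(d) = (d² - d) - 21 = -21 + d² - d)
R(M) = 171 (R(M) = (-16 - 3)*(-21 + 4² - 1*4) = -19*(-21 + 16 - 4) = -19*(-9) = 171)
1/R(2799) = 1/171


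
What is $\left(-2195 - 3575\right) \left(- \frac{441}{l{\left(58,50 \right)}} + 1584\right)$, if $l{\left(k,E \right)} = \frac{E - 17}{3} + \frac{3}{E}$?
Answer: $- \frac{703859220}{79} \approx -8.9096 \cdot 10^{6}$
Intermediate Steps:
$l{\left(k,E \right)} = - \frac{17}{3} + \frac{3}{E} + \frac{E}{3}$ ($l{\left(k,E \right)} = \left(-17 + E\right) \frac{1}{3} + \frac{3}{E} = \left(- \frac{17}{3} + \frac{E}{3}\right) + \frac{3}{E} = - \frac{17}{3} + \frac{3}{E} + \frac{E}{3}$)
$\left(-2195 - 3575\right) \left(- \frac{441}{l{\left(58,50 \right)}} + 1584\right) = \left(-2195 - 3575\right) \left(- \frac{441}{\frac{1}{3} \cdot \frac{1}{50} \left(9 + 50 \left(-17 + 50\right)\right)} + 1584\right) = - 5770 \left(- \frac{441}{\frac{1}{3} \cdot \frac{1}{50} \left(9 + 50 \cdot 33\right)} + 1584\right) = - 5770 \left(- \frac{441}{\frac{1}{3} \cdot \frac{1}{50} \left(9 + 1650\right)} + 1584\right) = - 5770 \left(- \frac{441}{\frac{1}{3} \cdot \frac{1}{50} \cdot 1659} + 1584\right) = - 5770 \left(- \frac{441}{\frac{553}{50}} + 1584\right) = - 5770 \left(\left(-441\right) \frac{50}{553} + 1584\right) = - 5770 \left(- \frac{3150}{79} + 1584\right) = \left(-5770\right) \frac{121986}{79} = - \frac{703859220}{79}$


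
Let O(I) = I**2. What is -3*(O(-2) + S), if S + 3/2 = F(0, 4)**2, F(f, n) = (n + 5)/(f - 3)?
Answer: -69/2 ≈ -34.500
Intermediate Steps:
F(f, n) = (5 + n)/(-3 + f)
S = 15/2 (S = -3/2 + ((5 + 4)/(-3 + 0))**2 = -3/2 + (9/(-3))**2 = -3/2 + (-1/3*9)**2 = -3/2 + (-3)**2 = -3/2 + 9 = 15/2 ≈ 7.5000)
-3*(O(-2) + S) = -3*((-2)**2 + 15/2) = -3*(4 + 15/2) = -3*23/2 = -69/2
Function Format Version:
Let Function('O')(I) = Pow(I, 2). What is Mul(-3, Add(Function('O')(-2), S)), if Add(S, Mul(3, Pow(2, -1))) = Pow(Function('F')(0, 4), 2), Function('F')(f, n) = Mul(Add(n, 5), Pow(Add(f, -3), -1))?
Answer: Rational(-69, 2) ≈ -34.500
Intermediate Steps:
Function('F')(f, n) = Mul(Pow(Add(-3, f), -1), Add(5, n)) (Function('F')(f, n) = Mul(Add(5, n), Pow(Add(-3, f), -1)) = Mul(Pow(Add(-3, f), -1), Add(5, n)))
S = Rational(15, 2) (S = Add(Rational(-3, 2), Pow(Mul(Pow(Add(-3, 0), -1), Add(5, 4)), 2)) = Add(Rational(-3, 2), Pow(Mul(Pow(-3, -1), 9), 2)) = Add(Rational(-3, 2), Pow(Mul(Rational(-1, 3), 9), 2)) = Add(Rational(-3, 2), Pow(-3, 2)) = Add(Rational(-3, 2), 9) = Rational(15, 2) ≈ 7.5000)
Mul(-3, Add(Function('O')(-2), S)) = Mul(-3, Add(Pow(-2, 2), Rational(15, 2))) = Mul(-3, Add(4, Rational(15, 2))) = Mul(-3, Rational(23, 2)) = Rational(-69, 2)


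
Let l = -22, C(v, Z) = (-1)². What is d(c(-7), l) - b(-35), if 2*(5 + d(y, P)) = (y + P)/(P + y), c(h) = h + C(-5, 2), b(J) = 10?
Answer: -29/2 ≈ -14.500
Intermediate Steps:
C(v, Z) = 1
c(h) = 1 + h (c(h) = h + 1 = 1 + h)
d(y, P) = -9/2 (d(y, P) = -5 + ((y + P)/(P + y))/2 = -5 + ((P + y)/(P + y))/2 = -5 + (½)*1 = -5 + ½ = -9/2)
d(c(-7), l) - b(-35) = -9/2 - 1*10 = -9/2 - 10 = -29/2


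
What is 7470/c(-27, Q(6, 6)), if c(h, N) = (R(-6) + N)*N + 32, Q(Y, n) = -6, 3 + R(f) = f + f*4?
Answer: 3735/133 ≈ 28.083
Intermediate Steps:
R(f) = -3 + 5*f (R(f) = -3 + (f + f*4) = -3 + (f + 4*f) = -3 + 5*f)
c(h, N) = 32 + N*(-33 + N) (c(h, N) = ((-3 + 5*(-6)) + N)*N + 32 = ((-3 - 30) + N)*N + 32 = (-33 + N)*N + 32 = N*(-33 + N) + 32 = 32 + N*(-33 + N))
7470/c(-27, Q(6, 6)) = 7470/(32 + (-6)² - 33*(-6)) = 7470/(32 + 36 + 198) = 7470/266 = 7470*(1/266) = 3735/133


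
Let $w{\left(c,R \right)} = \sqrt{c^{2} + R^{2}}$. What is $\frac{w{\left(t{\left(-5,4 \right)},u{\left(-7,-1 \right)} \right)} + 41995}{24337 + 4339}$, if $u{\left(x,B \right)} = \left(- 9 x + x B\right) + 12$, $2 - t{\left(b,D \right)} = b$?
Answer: $\frac{41995}{28676} + \frac{\sqrt{6773}}{28676} \approx 1.4673$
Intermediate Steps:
$t{\left(b,D \right)} = 2 - b$
$u{\left(x,B \right)} = 12 - 9 x + B x$ ($u{\left(x,B \right)} = \left(- 9 x + B x\right) + 12 = 12 - 9 x + B x$)
$w{\left(c,R \right)} = \sqrt{R^{2} + c^{2}}$
$\frac{w{\left(t{\left(-5,4 \right)},u{\left(-7,-1 \right)} \right)} + 41995}{24337 + 4339} = \frac{\sqrt{\left(12 - -63 - -7\right)^{2} + \left(2 - -5\right)^{2}} + 41995}{24337 + 4339} = \frac{\sqrt{\left(12 + 63 + 7\right)^{2} + \left(2 + 5\right)^{2}} + 41995}{28676} = \left(\sqrt{82^{2} + 7^{2}} + 41995\right) \frac{1}{28676} = \left(\sqrt{6724 + 49} + 41995\right) \frac{1}{28676} = \left(\sqrt{6773} + 41995\right) \frac{1}{28676} = \left(41995 + \sqrt{6773}\right) \frac{1}{28676} = \frac{41995}{28676} + \frac{\sqrt{6773}}{28676}$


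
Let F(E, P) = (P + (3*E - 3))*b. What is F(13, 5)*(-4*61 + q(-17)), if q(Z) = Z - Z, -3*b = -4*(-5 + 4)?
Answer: 40016/3 ≈ 13339.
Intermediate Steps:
b = -4/3 (b = -(-4)*(-5 + 4)/3 = -(-4)*(-1)/3 = -1/3*4 = -4/3 ≈ -1.3333)
q(Z) = 0
F(E, P) = 4 - 4*E - 4*P/3 (F(E, P) = (P + (3*E - 3))*(-4/3) = (P + (-3 + 3*E))*(-4/3) = (-3 + P + 3*E)*(-4/3) = 4 - 4*E - 4*P/3)
F(13, 5)*(-4*61 + q(-17)) = (4 - 4*13 - 4/3*5)*(-4*61 + 0) = (4 - 52 - 20/3)*(-244 + 0) = -164/3*(-244) = 40016/3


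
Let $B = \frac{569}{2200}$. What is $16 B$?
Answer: $\frac{1138}{275} \approx 4.1382$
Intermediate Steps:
$B = \frac{569}{2200}$ ($B = 569 \cdot \frac{1}{2200} = \frac{569}{2200} \approx 0.25864$)
$16 B = 16 \cdot \frac{569}{2200} = \frac{1138}{275}$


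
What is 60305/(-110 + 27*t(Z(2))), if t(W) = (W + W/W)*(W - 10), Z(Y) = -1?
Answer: -12061/22 ≈ -548.23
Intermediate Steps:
t(W) = (1 + W)*(-10 + W) (t(W) = (W + 1)*(-10 + W) = (1 + W)*(-10 + W))
60305/(-110 + 27*t(Z(2))) = 60305/(-110 + 27*(-10 + (-1)² - 9*(-1))) = 60305/(-110 + 27*(-10 + 1 + 9)) = 60305/(-110 + 27*0) = 60305/(-110 + 0) = 60305/(-110) = 60305*(-1/110) = -12061/22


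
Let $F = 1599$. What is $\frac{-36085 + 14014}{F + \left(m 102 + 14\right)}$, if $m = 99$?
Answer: $- \frac{3153}{1673} \approx -1.8846$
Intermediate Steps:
$\frac{-36085 + 14014}{F + \left(m 102 + 14\right)} = \frac{-36085 + 14014}{1599 + \left(99 \cdot 102 + 14\right)} = - \frac{22071}{1599 + \left(10098 + 14\right)} = - \frac{22071}{1599 + 10112} = - \frac{22071}{11711} = \left(-22071\right) \frac{1}{11711} = - \frac{3153}{1673}$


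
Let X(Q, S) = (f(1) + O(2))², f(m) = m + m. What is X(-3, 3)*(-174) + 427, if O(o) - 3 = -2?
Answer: -1139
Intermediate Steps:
f(m) = 2*m
O(o) = 1 (O(o) = 3 - 2 = 1)
X(Q, S) = 9 (X(Q, S) = (2*1 + 1)² = (2 + 1)² = 3² = 9)
X(-3, 3)*(-174) + 427 = 9*(-174) + 427 = -1566 + 427 = -1139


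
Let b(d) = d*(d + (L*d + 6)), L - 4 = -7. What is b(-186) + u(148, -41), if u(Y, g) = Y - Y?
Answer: -70308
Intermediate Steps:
L = -3 (L = 4 - 7 = -3)
u(Y, g) = 0
b(d) = d*(6 - 2*d) (b(d) = d*(d + (-3*d + 6)) = d*(d + (6 - 3*d)) = d*(6 - 2*d))
b(-186) + u(148, -41) = 2*(-186)*(3 - 1*(-186)) + 0 = 2*(-186)*(3 + 186) + 0 = 2*(-186)*189 + 0 = -70308 + 0 = -70308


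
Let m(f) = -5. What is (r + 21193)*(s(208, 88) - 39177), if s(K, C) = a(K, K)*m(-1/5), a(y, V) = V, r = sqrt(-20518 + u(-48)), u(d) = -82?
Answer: -852318881 - 402170*I*sqrt(206) ≈ -8.5232e+8 - 5.7722e+6*I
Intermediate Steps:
r = 10*I*sqrt(206) (r = sqrt(-20518 - 82) = sqrt(-20600) = 10*I*sqrt(206) ≈ 143.53*I)
s(K, C) = -5*K (s(K, C) = K*(-5) = -5*K)
(r + 21193)*(s(208, 88) - 39177) = (10*I*sqrt(206) + 21193)*(-5*208 - 39177) = (21193 + 10*I*sqrt(206))*(-1040 - 39177) = (21193 + 10*I*sqrt(206))*(-40217) = -852318881 - 402170*I*sqrt(206)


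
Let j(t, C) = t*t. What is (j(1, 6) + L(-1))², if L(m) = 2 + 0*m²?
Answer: 9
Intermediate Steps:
j(t, C) = t²
L(m) = 2 (L(m) = 2 + 0 = 2)
(j(1, 6) + L(-1))² = (1² + 2)² = (1 + 2)² = 3² = 9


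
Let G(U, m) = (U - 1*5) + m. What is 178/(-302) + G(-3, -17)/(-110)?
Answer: -1203/3322 ≈ -0.36213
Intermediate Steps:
G(U, m) = -5 + U + m (G(U, m) = (U - 5) + m = (-5 + U) + m = -5 + U + m)
178/(-302) + G(-3, -17)/(-110) = 178/(-302) + (-5 - 3 - 17)/(-110) = 178*(-1/302) - 25*(-1/110) = -89/151 + 5/22 = -1203/3322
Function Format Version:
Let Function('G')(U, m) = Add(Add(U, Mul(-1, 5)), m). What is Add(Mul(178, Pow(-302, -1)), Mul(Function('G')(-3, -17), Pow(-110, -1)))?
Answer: Rational(-1203, 3322) ≈ -0.36213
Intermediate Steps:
Function('G')(U, m) = Add(-5, U, m) (Function('G')(U, m) = Add(Add(U, -5), m) = Add(Add(-5, U), m) = Add(-5, U, m))
Add(Mul(178, Pow(-302, -1)), Mul(Function('G')(-3, -17), Pow(-110, -1))) = Add(Mul(178, Pow(-302, -1)), Mul(Add(-5, -3, -17), Pow(-110, -1))) = Add(Mul(178, Rational(-1, 302)), Mul(-25, Rational(-1, 110))) = Add(Rational(-89, 151), Rational(5, 22)) = Rational(-1203, 3322)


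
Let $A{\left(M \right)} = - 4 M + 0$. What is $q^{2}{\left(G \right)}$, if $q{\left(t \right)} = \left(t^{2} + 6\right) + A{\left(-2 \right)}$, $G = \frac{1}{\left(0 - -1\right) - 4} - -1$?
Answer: $\frac{16900}{81} \approx 208.64$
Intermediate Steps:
$A{\left(M \right)} = - 4 M$
$G = \frac{2}{3}$ ($G = \frac{1}{\left(0 + 1\right) - 4} + 1 = \frac{1}{1 - 4} + 1 = \frac{1}{-3} + 1 = - \frac{1}{3} + 1 = \frac{2}{3} \approx 0.66667$)
$q{\left(t \right)} = 14 + t^{2}$ ($q{\left(t \right)} = \left(t^{2} + 6\right) - -8 = \left(6 + t^{2}\right) + 8 = 14 + t^{2}$)
$q^{2}{\left(G \right)} = \left(14 + \left(\frac{2}{3}\right)^{2}\right)^{2} = \left(14 + \frac{4}{9}\right)^{2} = \left(\frac{130}{9}\right)^{2} = \frac{16900}{81}$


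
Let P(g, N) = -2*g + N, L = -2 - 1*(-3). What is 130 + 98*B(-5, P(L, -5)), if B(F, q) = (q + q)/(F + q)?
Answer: 733/3 ≈ 244.33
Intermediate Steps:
L = 1 (L = -2 + 3 = 1)
P(g, N) = N - 2*g
B(F, q) = 2*q/(F + q) (B(F, q) = (2*q)/(F + q) = 2*q/(F + q))
130 + 98*B(-5, P(L, -5)) = 130 + 98*(2*(-5 - 2*1)/(-5 + (-5 - 2*1))) = 130 + 98*(2*(-5 - 2)/(-5 + (-5 - 2))) = 130 + 98*(2*(-7)/(-5 - 7)) = 130 + 98*(2*(-7)/(-12)) = 130 + 98*(2*(-7)*(-1/12)) = 130 + 98*(7/6) = 130 + 343/3 = 733/3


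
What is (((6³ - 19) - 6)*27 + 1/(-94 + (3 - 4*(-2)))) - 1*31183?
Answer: -2160159/83 ≈ -26026.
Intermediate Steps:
(((6³ - 19) - 6)*27 + 1/(-94 + (3 - 4*(-2)))) - 1*31183 = (((216 - 19) - 6)*27 + 1/(-94 + (3 + 8))) - 31183 = ((197 - 6)*27 + 1/(-94 + 11)) - 31183 = (191*27 + 1/(-83)) - 31183 = (5157 - 1/83) - 31183 = 428030/83 - 31183 = -2160159/83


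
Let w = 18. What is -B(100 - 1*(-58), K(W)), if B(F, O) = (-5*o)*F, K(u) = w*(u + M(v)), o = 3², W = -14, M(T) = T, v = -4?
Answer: 7110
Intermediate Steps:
o = 9
K(u) = -72 + 18*u (K(u) = 18*(u - 4) = 18*(-4 + u) = -72 + 18*u)
B(F, O) = -45*F (B(F, O) = (-5*9)*F = -45*F)
-B(100 - 1*(-58), K(W)) = -(-45)*(100 - 1*(-58)) = -(-45)*(100 + 58) = -(-45)*158 = -1*(-7110) = 7110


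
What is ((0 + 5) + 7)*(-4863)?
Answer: -58356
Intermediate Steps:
((0 + 5) + 7)*(-4863) = (5 + 7)*(-4863) = 12*(-4863) = -58356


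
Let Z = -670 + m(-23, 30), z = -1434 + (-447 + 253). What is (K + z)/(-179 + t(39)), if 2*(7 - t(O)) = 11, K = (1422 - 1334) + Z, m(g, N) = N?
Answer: 872/71 ≈ 12.282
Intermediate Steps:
z = -1628 (z = -1434 - 194 = -1628)
Z = -640 (Z = -670 + 30 = -640)
K = -552 (K = (1422 - 1334) - 640 = 88 - 640 = -552)
t(O) = 3/2 (t(O) = 7 - ½*11 = 7 - 11/2 = 3/2)
(K + z)/(-179 + t(39)) = (-552 - 1628)/(-179 + 3/2) = -2180/(-355/2) = -2180*(-2/355) = 872/71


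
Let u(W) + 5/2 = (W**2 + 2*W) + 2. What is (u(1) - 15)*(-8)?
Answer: 100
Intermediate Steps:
u(W) = -1/2 + W**2 + 2*W (u(W) = -5/2 + ((W**2 + 2*W) + 2) = -5/2 + (2 + W**2 + 2*W) = -1/2 + W**2 + 2*W)
(u(1) - 15)*(-8) = ((-1/2 + 1**2 + 2*1) - 15)*(-8) = ((-1/2 + 1 + 2) - 15)*(-8) = (5/2 - 15)*(-8) = -25/2*(-8) = 100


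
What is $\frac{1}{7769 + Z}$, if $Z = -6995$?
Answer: $\frac{1}{774} \approx 0.001292$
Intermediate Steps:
$\frac{1}{7769 + Z} = \frac{1}{7769 - 6995} = \frac{1}{774}$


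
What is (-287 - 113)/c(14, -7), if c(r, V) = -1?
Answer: 400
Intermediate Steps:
(-287 - 113)/c(14, -7) = (-287 - 113)/(-1) = -400*(-1) = 400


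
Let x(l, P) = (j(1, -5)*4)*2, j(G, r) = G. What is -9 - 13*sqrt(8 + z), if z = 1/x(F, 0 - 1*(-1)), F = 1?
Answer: -9 - 13*sqrt(130)/4 ≈ -46.056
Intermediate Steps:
x(l, P) = 8 (x(l, P) = (1*4)*2 = 4*2 = 8)
z = 1/8 ≈ 0.12500
-9 - 13*sqrt(8 + z) = -9 - 13*sqrt(8 + 1/8) = -9 - 13*sqrt(130)/4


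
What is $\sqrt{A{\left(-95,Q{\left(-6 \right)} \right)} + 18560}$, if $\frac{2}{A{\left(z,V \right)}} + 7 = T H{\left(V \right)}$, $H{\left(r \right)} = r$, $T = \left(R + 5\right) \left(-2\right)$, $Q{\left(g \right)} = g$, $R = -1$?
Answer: $\frac{\sqrt{31199442}}{41} \approx 136.24$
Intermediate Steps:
$T = -8$ ($T = \left(-1 + 5\right) \left(-2\right) = 4 \left(-2\right) = -8$)
$A{\left(z,V \right)} = \frac{2}{-7 - 8 V}$
$\sqrt{A{\left(-95,Q{\left(-6 \right)} \right)} + 18560} = \sqrt{- \frac{2}{7 + 8 \left(-6\right)} + 18560} = \sqrt{- \frac{2}{7 - 48} + 18560} = \sqrt{- \frac{2}{-41} + 18560} = \sqrt{\left(-2\right) \left(- \frac{1}{41}\right) + 18560} = \sqrt{\frac{2}{41} + 18560} = \sqrt{\frac{760962}{41}} = \frac{\sqrt{31199442}}{41}$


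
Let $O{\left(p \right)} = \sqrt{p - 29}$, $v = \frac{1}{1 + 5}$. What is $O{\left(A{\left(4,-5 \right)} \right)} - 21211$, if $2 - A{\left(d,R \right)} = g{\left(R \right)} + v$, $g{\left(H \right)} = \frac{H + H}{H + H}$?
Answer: $-21211 + \frac{13 i \sqrt{6}}{6} \approx -21211.0 + 5.3072 i$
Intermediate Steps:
$g{\left(H \right)} = 1$ ($g{\left(H \right)} = \frac{2 H}{2 H} = 2 H \frac{1}{2 H} = 1$)
$v = \frac{1}{6} \approx 0.16667$
$A{\left(d,R \right)} = \frac{5}{6}$ ($A{\left(d,R \right)} = 2 - \left(1 + \frac{1}{6}\right) = 2 - \frac{7}{6} = \frac{5}{6}$)
$O{\left(p \right)} = \sqrt{-29 + p}$
$O{\left(A{\left(4,-5 \right)} \right)} - 21211 = \sqrt{-29 + \frac{5}{6}} - 21211 = \sqrt{- \frac{169}{6}} - 21211 = \frac{13 i \sqrt{6}}{6} - 21211 = -21211 + \frac{13 i \sqrt{6}}{6}$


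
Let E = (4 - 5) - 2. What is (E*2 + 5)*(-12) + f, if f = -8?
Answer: 4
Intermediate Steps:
E = -3 (E = -1 - 2 = -3)
(E*2 + 5)*(-12) + f = (-3*2 + 5)*(-12) - 8 = (-6 + 5)*(-12) - 8 = -1*(-12) - 8 = 12 - 8 = 4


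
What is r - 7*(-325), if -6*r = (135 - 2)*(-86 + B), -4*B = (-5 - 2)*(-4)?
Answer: 8673/2 ≈ 4336.5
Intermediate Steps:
B = -7 (B = -(-5 - 2)*(-4)/4 = -(-7)*(-4)/4 = -1/4*28 = -7)
r = 4123/2 (r = -(135 - 2)*(-86 - 7)/6 = -133*(-93)/6 = -1/6*(-12369) = 4123/2 ≈ 2061.5)
r - 7*(-325) = 4123/2 - 7*(-325) = 4123/2 + 2275 = 8673/2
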